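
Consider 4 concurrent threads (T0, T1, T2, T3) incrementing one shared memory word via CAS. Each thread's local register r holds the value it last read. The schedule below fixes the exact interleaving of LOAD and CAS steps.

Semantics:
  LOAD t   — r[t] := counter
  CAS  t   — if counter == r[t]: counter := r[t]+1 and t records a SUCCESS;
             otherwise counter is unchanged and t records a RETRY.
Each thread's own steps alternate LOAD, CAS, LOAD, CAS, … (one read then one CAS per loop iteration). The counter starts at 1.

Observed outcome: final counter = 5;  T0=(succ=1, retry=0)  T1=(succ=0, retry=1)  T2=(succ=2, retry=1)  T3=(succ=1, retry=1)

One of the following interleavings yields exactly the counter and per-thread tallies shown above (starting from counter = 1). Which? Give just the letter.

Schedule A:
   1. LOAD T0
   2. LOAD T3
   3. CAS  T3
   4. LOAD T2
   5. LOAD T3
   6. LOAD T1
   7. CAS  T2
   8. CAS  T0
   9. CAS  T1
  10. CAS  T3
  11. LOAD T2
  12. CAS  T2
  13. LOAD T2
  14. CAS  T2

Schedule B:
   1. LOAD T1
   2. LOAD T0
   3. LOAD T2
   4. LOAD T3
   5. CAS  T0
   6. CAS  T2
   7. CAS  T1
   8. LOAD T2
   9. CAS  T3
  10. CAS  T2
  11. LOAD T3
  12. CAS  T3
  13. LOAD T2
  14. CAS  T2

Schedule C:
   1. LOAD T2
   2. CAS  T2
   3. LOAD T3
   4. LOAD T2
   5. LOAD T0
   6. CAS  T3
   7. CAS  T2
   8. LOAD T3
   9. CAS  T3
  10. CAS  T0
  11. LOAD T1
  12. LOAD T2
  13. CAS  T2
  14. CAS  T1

Simulating candidate B:
T1 LOAD — after: cnt=1, r=1 — load
T0 LOAD — after: cnt=1, r=1 — load
T2 LOAD — after: cnt=1, r=1 — load
T3 LOAD — after: cnt=1, r=1 — load
T0 CAS — after: cnt=2, r=1 — ok
T2 CAS — after: cnt=2, r=1 — retry
T1 CAS — after: cnt=2, r=1 — retry
T2 LOAD — after: cnt=2, r=2 — load
T3 CAS — after: cnt=2, r=1 — retry
T2 CAS — after: cnt=3, r=2 — ok
T3 LOAD — after: cnt=3, r=3 — load
T3 CAS — after: cnt=4, r=3 — ok
T2 LOAD — after: cnt=4, r=4 — load
T2 CAS — after: cnt=5, r=4 — ok

B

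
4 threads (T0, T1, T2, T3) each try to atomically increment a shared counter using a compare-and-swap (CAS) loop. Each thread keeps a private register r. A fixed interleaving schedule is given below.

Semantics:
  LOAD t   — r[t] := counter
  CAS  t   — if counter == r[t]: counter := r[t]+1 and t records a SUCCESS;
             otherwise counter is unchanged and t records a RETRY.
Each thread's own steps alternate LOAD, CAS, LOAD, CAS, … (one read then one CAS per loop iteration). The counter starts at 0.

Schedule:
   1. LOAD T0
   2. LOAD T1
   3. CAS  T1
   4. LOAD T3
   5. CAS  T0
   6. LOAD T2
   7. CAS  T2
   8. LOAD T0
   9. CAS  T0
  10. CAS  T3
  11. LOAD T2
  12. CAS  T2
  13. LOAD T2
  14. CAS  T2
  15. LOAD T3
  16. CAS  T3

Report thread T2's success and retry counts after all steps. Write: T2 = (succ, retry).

T2 = (3, 0)

[1] T0.load  rd  (counter 0, T0.r 0)
[2] T1.load  rd  (counter 0, T1.r 0)
[3] T1.cas  hit  (counter 1, T1.r 0)
[4] T3.load  rd  (counter 1, T3.r 1)
[5] T0.cas  miss  (counter 1, T0.r 0)
[6] T2.load  rd  (counter 1, T2.r 1)
[7] T2.cas  hit  (counter 2, T2.r 1)
[8] T0.load  rd  (counter 2, T0.r 2)
[9] T0.cas  hit  (counter 3, T0.r 2)
[10] T3.cas  miss  (counter 3, T3.r 1)
[11] T2.load  rd  (counter 3, T2.r 3)
[12] T2.cas  hit  (counter 4, T2.r 3)
[13] T2.load  rd  (counter 4, T2.r 4)
[14] T2.cas  hit  (counter 5, T2.r 4)
[15] T3.load  rd  (counter 5, T3.r 5)
[16] T3.cas  hit  (counter 6, T3.r 5)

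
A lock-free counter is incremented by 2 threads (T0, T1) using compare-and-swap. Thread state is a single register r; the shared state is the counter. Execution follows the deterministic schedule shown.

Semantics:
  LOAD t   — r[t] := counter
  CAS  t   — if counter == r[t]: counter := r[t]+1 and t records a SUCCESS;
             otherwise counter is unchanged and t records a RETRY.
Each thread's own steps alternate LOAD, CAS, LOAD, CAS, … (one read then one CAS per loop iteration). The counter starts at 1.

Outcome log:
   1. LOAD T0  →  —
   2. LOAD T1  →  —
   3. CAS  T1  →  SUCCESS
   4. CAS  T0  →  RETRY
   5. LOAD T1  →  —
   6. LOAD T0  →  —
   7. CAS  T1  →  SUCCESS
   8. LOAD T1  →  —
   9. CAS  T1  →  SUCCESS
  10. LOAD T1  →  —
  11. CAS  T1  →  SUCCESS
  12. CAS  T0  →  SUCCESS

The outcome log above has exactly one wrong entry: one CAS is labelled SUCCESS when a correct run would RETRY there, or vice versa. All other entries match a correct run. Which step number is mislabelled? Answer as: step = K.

step = 12

Reference trace:
[1] T0.load  rd  (counter 1, T0.r 1)
[2] T1.load  rd  (counter 1, T1.r 1)
[3] T1.cas  hit  (counter 2, T1.r 1)
[4] T0.cas  miss  (counter 2, T0.r 1)
[5] T1.load  rd  (counter 2, T1.r 2)
[6] T0.load  rd  (counter 2, T0.r 2)
[7] T1.cas  hit  (counter 3, T1.r 2)
[8] T1.load  rd  (counter 3, T1.r 3)
[9] T1.cas  hit  (counter 4, T1.r 3)
[10] T1.load  rd  (counter 4, T1.r 4)
[11] T1.cas  hit  (counter 5, T1.r 4)
[12] T0.cas  miss  (counter 5, T0.r 2)
Flip is step 12.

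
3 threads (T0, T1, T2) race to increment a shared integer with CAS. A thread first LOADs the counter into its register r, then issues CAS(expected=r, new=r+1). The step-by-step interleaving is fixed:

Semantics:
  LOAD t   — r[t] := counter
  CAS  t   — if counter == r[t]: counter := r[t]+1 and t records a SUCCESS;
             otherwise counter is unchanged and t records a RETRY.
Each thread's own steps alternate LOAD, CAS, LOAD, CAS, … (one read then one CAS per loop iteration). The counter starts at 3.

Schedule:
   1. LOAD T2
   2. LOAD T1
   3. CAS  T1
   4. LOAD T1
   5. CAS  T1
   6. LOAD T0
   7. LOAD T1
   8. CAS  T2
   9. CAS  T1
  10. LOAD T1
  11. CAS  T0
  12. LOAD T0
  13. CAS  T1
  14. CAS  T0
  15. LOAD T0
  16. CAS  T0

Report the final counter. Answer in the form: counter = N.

counter = 8

#1 T2 reads 3
#2 T1 reads 3
#3 T1 CAS(3→4) writes; counter now 4
#4 T1 reads 4
#5 T1 CAS(4→5) writes; counter now 5
#6 T0 reads 5
#7 T1 reads 5
#8 T2 CAS(3→4) fails; counter now 5
#9 T1 CAS(5→6) writes; counter now 6
#10 T1 reads 6
#11 T0 CAS(5→6) fails; counter now 6
#12 T0 reads 6
#13 T1 CAS(6→7) writes; counter now 7
#14 T0 CAS(6→7) fails; counter now 7
#15 T0 reads 7
#16 T0 CAS(7→8) writes; counter now 8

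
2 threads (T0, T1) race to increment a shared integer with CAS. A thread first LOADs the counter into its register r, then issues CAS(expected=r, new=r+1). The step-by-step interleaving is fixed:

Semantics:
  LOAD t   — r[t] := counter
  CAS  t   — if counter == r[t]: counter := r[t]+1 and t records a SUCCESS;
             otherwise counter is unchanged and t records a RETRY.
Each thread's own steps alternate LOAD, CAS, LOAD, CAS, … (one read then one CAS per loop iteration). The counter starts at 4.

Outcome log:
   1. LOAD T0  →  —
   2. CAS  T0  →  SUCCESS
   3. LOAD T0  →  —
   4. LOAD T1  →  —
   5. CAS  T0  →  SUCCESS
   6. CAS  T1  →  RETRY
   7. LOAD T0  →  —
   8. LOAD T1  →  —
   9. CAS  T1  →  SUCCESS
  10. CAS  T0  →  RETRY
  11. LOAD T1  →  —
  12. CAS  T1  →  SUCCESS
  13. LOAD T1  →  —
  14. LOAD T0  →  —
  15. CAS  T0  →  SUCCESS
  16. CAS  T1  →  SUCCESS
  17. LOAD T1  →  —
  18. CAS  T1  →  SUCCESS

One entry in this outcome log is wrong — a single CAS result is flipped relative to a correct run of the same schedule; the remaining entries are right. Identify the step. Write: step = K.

Correct run:
step 1: T0 LOAD ⇒ load; ctr=4 reg=4
step 2: T0 CAS ⇒ ok; ctr=5 reg=4
step 3: T0 LOAD ⇒ load; ctr=5 reg=5
step 4: T1 LOAD ⇒ load; ctr=5 reg=5
step 5: T0 CAS ⇒ ok; ctr=6 reg=5
step 6: T1 CAS ⇒ retry; ctr=6 reg=5
step 7: T0 LOAD ⇒ load; ctr=6 reg=6
step 8: T1 LOAD ⇒ load; ctr=6 reg=6
step 9: T1 CAS ⇒ ok; ctr=7 reg=6
step 10: T0 CAS ⇒ retry; ctr=7 reg=6
step 11: T1 LOAD ⇒ load; ctr=7 reg=7
step 12: T1 CAS ⇒ ok; ctr=8 reg=7
step 13: T1 LOAD ⇒ load; ctr=8 reg=8
step 14: T0 LOAD ⇒ load; ctr=8 reg=8
step 15: T0 CAS ⇒ ok; ctr=9 reg=8
step 16: T1 CAS ⇒ retry; ctr=9 reg=8
step 17: T1 LOAD ⇒ load; ctr=9 reg=9
step 18: T1 CAS ⇒ ok; ctr=10 reg=9
Mismatch at 16.

step = 16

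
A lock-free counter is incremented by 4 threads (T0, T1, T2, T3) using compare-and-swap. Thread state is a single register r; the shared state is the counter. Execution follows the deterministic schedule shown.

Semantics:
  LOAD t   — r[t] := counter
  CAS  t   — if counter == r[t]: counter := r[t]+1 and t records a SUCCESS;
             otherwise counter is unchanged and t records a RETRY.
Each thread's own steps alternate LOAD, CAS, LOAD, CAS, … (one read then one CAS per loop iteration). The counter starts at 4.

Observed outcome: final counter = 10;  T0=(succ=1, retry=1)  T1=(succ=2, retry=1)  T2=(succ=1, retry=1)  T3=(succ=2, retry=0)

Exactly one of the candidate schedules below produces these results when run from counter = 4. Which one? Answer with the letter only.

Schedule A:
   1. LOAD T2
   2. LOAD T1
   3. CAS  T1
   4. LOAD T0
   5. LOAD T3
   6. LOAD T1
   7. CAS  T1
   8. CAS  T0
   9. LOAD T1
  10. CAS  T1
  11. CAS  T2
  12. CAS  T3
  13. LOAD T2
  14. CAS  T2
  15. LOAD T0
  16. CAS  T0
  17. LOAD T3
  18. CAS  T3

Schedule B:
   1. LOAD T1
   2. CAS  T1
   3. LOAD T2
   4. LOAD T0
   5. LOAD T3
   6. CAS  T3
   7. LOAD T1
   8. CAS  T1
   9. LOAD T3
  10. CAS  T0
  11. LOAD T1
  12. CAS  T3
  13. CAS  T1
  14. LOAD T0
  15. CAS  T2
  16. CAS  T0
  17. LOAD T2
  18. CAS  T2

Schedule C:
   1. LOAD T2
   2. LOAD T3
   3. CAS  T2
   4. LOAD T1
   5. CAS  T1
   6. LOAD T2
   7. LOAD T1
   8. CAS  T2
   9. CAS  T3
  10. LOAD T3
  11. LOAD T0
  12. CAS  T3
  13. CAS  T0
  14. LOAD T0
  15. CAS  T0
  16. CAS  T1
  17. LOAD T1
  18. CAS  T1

Run B:
[1] T1.load  rd  (counter 4, T1.r 4)
[2] T1.cas  hit  (counter 5, T1.r 4)
[3] T2.load  rd  (counter 5, T2.r 5)
[4] T0.load  rd  (counter 5, T0.r 5)
[5] T3.load  rd  (counter 5, T3.r 5)
[6] T3.cas  hit  (counter 6, T3.r 5)
[7] T1.load  rd  (counter 6, T1.r 6)
[8] T1.cas  hit  (counter 7, T1.r 6)
[9] T3.load  rd  (counter 7, T3.r 7)
[10] T0.cas  miss  (counter 7, T0.r 5)
[11] T1.load  rd  (counter 7, T1.r 7)
[12] T3.cas  hit  (counter 8, T3.r 7)
[13] T1.cas  miss  (counter 8, T1.r 7)
[14] T0.load  rd  (counter 8, T0.r 8)
[15] T2.cas  miss  (counter 8, T2.r 5)
[16] T0.cas  hit  (counter 9, T0.r 8)
[17] T2.load  rd  (counter 9, T2.r 9)
[18] T2.cas  hit  (counter 10, T2.r 9)

B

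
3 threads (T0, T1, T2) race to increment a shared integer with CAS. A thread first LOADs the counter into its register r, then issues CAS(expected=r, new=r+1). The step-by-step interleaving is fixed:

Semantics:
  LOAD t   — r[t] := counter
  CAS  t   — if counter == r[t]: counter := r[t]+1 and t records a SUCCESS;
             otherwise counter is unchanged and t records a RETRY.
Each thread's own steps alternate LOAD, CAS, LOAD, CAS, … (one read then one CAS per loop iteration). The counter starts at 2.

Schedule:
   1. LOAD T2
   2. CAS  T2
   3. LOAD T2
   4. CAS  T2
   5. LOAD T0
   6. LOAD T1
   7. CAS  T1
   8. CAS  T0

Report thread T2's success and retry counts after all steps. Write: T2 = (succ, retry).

[1] T2.load  rd  (counter 2, T2.r 2)
[2] T2.cas  hit  (counter 3, T2.r 2)
[3] T2.load  rd  (counter 3, T2.r 3)
[4] T2.cas  hit  (counter 4, T2.r 3)
[5] T0.load  rd  (counter 4, T0.r 4)
[6] T1.load  rd  (counter 4, T1.r 4)
[7] T1.cas  hit  (counter 5, T1.r 4)
[8] T0.cas  miss  (counter 5, T0.r 4)

T2 = (2, 0)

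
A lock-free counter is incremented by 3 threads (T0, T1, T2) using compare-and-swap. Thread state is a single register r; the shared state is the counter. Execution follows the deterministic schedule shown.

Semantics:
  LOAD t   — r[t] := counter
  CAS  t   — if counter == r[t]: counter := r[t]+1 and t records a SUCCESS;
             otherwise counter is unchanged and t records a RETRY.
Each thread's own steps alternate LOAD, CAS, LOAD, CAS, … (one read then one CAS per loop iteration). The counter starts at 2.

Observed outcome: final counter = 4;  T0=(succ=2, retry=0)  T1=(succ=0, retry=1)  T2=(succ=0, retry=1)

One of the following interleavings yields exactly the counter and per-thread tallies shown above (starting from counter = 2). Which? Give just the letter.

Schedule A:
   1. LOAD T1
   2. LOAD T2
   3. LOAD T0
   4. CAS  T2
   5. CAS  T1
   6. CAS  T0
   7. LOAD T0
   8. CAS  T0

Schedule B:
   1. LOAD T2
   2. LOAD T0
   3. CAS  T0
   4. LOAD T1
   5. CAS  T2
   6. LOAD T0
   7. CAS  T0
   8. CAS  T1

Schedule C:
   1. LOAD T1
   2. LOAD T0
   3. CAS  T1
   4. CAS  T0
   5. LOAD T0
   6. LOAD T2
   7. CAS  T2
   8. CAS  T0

B

Simulating candidate B:
[1] T2.load  rd  (counter 2, T2.r 2)
[2] T0.load  rd  (counter 2, T0.r 2)
[3] T0.cas  hit  (counter 3, T0.r 2)
[4] T1.load  rd  (counter 3, T1.r 3)
[5] T2.cas  miss  (counter 3, T2.r 2)
[6] T0.load  rd  (counter 3, T0.r 3)
[7] T0.cas  hit  (counter 4, T0.r 3)
[8] T1.cas  miss  (counter 4, T1.r 3)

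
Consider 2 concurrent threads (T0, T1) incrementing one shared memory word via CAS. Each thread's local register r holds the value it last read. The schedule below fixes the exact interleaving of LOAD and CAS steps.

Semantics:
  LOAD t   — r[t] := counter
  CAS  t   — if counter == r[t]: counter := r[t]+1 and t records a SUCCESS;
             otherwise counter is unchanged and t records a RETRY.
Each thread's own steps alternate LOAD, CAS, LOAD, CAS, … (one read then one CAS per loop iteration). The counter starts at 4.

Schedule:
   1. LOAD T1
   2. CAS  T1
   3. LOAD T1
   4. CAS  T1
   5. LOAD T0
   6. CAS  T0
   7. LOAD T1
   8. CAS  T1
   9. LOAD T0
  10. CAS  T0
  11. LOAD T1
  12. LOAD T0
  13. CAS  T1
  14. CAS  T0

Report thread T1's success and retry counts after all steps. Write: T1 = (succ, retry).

   1) LOAD T1:  M=4  r_T1=4
   2) CAS  T1:  M=5  r_T1=4 ✓
   3) LOAD T1:  M=5  r_T1=5
   4) CAS  T1:  M=6  r_T1=5 ✓
   5) LOAD T0:  M=6  r_T0=6
   6) CAS  T0:  M=7  r_T0=6 ✓
   7) LOAD T1:  M=7  r_T1=7
   8) CAS  T1:  M=8  r_T1=7 ✓
   9) LOAD T0:  M=8  r_T0=8
  10) CAS  T0:  M=9  r_T0=8 ✓
  11) LOAD T1:  M=9  r_T1=9
  12) LOAD T0:  M=9  r_T0=9
  13) CAS  T1:  M=10  r_T1=9 ✓
  14) CAS  T0:  M=10  r_T0=9 ✗

T1 = (4, 0)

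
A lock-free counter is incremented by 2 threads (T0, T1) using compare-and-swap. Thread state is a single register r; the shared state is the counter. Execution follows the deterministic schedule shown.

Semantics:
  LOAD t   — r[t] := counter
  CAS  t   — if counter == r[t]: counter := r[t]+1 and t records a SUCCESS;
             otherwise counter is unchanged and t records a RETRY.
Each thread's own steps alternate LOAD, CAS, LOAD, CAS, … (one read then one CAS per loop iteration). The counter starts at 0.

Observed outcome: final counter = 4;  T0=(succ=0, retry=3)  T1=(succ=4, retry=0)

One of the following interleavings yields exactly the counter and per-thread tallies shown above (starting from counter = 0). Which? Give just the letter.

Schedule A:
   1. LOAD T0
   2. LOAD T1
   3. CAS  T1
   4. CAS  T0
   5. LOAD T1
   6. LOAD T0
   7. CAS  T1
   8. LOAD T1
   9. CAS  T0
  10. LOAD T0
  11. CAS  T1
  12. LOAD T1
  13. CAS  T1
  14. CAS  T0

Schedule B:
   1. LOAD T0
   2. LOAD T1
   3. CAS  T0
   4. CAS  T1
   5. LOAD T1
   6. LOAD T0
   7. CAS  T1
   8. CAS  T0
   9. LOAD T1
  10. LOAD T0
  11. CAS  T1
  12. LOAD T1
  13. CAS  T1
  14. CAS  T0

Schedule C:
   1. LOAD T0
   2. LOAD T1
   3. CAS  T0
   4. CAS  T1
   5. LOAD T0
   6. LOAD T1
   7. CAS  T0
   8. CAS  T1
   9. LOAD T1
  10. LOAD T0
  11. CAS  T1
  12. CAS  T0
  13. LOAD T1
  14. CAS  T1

A

Run A:
   1) LOAD T0:  M=0  r_T0=0
   2) LOAD T1:  M=0  r_T1=0
   3) CAS  T1:  M=1  r_T1=0 ✓
   4) CAS  T0:  M=1  r_T0=0 ✗
   5) LOAD T1:  M=1  r_T1=1
   6) LOAD T0:  M=1  r_T0=1
   7) CAS  T1:  M=2  r_T1=1 ✓
   8) LOAD T1:  M=2  r_T1=2
   9) CAS  T0:  M=2  r_T0=1 ✗
  10) LOAD T0:  M=2  r_T0=2
  11) CAS  T1:  M=3  r_T1=2 ✓
  12) LOAD T1:  M=3  r_T1=3
  13) CAS  T1:  M=4  r_T1=3 ✓
  14) CAS  T0:  M=4  r_T0=2 ✗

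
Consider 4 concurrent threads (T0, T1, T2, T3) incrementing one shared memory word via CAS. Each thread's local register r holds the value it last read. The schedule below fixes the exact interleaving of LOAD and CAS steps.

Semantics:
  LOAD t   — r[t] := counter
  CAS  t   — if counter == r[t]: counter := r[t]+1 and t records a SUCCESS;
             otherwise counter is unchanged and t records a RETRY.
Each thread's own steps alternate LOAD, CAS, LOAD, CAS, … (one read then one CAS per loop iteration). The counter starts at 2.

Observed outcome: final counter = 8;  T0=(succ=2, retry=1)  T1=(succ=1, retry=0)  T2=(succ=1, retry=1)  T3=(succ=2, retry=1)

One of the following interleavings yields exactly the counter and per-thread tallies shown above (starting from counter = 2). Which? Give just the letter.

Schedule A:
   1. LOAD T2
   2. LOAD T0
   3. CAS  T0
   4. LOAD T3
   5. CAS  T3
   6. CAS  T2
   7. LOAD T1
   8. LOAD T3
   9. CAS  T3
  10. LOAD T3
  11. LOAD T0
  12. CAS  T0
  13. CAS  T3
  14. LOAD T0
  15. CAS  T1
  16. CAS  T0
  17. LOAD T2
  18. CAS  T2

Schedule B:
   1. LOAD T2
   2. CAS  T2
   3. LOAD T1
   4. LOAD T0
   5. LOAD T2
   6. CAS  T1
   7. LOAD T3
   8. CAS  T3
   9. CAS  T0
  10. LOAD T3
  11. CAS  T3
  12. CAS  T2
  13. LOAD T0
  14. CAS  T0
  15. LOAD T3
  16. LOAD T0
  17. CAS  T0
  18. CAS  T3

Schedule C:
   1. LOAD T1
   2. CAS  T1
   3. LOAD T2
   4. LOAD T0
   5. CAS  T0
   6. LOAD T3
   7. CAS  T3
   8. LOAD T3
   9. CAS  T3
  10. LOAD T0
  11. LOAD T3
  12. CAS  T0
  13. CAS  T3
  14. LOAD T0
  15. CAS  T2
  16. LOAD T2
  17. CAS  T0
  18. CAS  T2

Tracing schedule B:
T2 LOAD — after: cnt=2, r=2 — load
T2 CAS — after: cnt=3, r=2 — ok
T1 LOAD — after: cnt=3, r=3 — load
T0 LOAD — after: cnt=3, r=3 — load
T2 LOAD — after: cnt=3, r=3 — load
T1 CAS — after: cnt=4, r=3 — ok
T3 LOAD — after: cnt=4, r=4 — load
T3 CAS — after: cnt=5, r=4 — ok
T0 CAS — after: cnt=5, r=3 — retry
T3 LOAD — after: cnt=5, r=5 — load
T3 CAS — after: cnt=6, r=5 — ok
T2 CAS — after: cnt=6, r=3 — retry
T0 LOAD — after: cnt=6, r=6 — load
T0 CAS — after: cnt=7, r=6 — ok
T3 LOAD — after: cnt=7, r=7 — load
T0 LOAD — after: cnt=7, r=7 — load
T0 CAS — after: cnt=8, r=7 — ok
T3 CAS — after: cnt=8, r=7 — retry

B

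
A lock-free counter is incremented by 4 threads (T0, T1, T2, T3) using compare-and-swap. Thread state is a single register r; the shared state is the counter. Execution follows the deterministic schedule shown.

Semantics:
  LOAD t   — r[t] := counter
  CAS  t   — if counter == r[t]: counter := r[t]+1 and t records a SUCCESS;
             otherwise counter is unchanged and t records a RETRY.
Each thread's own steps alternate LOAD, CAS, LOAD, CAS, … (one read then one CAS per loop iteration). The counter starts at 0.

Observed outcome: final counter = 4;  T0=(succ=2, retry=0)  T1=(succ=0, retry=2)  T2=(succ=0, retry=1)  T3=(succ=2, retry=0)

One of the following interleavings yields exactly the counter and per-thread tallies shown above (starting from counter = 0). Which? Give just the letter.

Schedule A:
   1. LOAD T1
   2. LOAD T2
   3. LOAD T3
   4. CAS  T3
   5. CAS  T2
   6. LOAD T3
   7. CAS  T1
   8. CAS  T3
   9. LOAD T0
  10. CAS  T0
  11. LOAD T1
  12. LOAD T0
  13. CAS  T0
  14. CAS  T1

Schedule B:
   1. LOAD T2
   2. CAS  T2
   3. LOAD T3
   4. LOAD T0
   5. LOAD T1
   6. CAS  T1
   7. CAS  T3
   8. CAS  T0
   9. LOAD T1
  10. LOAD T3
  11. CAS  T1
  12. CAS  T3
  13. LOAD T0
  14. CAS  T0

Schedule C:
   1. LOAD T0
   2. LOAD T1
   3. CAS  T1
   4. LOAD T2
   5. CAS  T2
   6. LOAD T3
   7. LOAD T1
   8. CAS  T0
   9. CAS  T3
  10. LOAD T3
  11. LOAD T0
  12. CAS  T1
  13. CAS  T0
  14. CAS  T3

A

Simulating candidate A:
   1) LOAD T1:  M=0  r_T1=0
   2) LOAD T2:  M=0  r_T2=0
   3) LOAD T3:  M=0  r_T3=0
   4) CAS  T3:  M=1  r_T3=0 ✓
   5) CAS  T2:  M=1  r_T2=0 ✗
   6) LOAD T3:  M=1  r_T3=1
   7) CAS  T1:  M=1  r_T1=0 ✗
   8) CAS  T3:  M=2  r_T3=1 ✓
   9) LOAD T0:  M=2  r_T0=2
  10) CAS  T0:  M=3  r_T0=2 ✓
  11) LOAD T1:  M=3  r_T1=3
  12) LOAD T0:  M=3  r_T0=3
  13) CAS  T0:  M=4  r_T0=3 ✓
  14) CAS  T1:  M=4  r_T1=3 ✗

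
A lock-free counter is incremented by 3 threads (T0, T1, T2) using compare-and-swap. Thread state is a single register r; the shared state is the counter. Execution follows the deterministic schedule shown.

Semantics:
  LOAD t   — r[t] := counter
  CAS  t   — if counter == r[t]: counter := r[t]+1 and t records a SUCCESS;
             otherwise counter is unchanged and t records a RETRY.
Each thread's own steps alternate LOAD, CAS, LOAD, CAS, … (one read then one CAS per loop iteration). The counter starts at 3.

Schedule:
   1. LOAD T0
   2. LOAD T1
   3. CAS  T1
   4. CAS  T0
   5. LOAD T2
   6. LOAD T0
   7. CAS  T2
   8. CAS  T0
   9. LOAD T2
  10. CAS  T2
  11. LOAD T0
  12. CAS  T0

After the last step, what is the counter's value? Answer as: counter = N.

T0 LOAD — after: cnt=3, r=3 — load
T1 LOAD — after: cnt=3, r=3 — load
T1 CAS — after: cnt=4, r=3 — ok
T0 CAS — after: cnt=4, r=3 — retry
T2 LOAD — after: cnt=4, r=4 — load
T0 LOAD — after: cnt=4, r=4 — load
T2 CAS — after: cnt=5, r=4 — ok
T0 CAS — after: cnt=5, r=4 — retry
T2 LOAD — after: cnt=5, r=5 — load
T2 CAS — after: cnt=6, r=5 — ok
T0 LOAD — after: cnt=6, r=6 — load
T0 CAS — after: cnt=7, r=6 — ok

counter = 7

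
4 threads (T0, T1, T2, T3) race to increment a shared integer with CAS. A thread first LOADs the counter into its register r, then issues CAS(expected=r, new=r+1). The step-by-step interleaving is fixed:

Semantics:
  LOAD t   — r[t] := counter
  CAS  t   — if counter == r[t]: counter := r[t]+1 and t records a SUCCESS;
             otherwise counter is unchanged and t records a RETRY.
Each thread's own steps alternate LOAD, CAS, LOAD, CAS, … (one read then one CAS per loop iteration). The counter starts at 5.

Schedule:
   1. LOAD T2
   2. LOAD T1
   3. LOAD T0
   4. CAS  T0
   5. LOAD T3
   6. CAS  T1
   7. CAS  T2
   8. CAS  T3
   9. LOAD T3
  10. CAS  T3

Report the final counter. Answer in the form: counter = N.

counter = 8

   1) LOAD T2:  M=5  r_T2=5
   2) LOAD T1:  M=5  r_T1=5
   3) LOAD T0:  M=5  r_T0=5
   4) CAS  T0:  M=6  r_T0=5 ✓
   5) LOAD T3:  M=6  r_T3=6
   6) CAS  T1:  M=6  r_T1=5 ✗
   7) CAS  T2:  M=6  r_T2=5 ✗
   8) CAS  T3:  M=7  r_T3=6 ✓
   9) LOAD T3:  M=7  r_T3=7
  10) CAS  T3:  M=8  r_T3=7 ✓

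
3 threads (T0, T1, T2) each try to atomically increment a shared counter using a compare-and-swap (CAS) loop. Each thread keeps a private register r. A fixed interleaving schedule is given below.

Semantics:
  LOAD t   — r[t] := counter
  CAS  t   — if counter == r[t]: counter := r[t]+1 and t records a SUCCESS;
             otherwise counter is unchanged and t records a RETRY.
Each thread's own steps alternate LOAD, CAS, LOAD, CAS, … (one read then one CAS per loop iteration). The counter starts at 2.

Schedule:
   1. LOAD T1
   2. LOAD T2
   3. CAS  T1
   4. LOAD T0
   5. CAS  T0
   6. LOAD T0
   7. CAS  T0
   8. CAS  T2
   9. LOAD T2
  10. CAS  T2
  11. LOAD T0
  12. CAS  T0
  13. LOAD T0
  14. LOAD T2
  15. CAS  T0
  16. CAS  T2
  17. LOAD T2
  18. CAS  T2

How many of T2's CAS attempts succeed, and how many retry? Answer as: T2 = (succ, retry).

step 1: T1 LOAD ⇒ load; ctr=2 reg=2
step 2: T2 LOAD ⇒ load; ctr=2 reg=2
step 3: T1 CAS ⇒ ok; ctr=3 reg=2
step 4: T0 LOAD ⇒ load; ctr=3 reg=3
step 5: T0 CAS ⇒ ok; ctr=4 reg=3
step 6: T0 LOAD ⇒ load; ctr=4 reg=4
step 7: T0 CAS ⇒ ok; ctr=5 reg=4
step 8: T2 CAS ⇒ retry; ctr=5 reg=2
step 9: T2 LOAD ⇒ load; ctr=5 reg=5
step 10: T2 CAS ⇒ ok; ctr=6 reg=5
step 11: T0 LOAD ⇒ load; ctr=6 reg=6
step 12: T0 CAS ⇒ ok; ctr=7 reg=6
step 13: T0 LOAD ⇒ load; ctr=7 reg=7
step 14: T2 LOAD ⇒ load; ctr=7 reg=7
step 15: T0 CAS ⇒ ok; ctr=8 reg=7
step 16: T2 CAS ⇒ retry; ctr=8 reg=7
step 17: T2 LOAD ⇒ load; ctr=8 reg=8
step 18: T2 CAS ⇒ ok; ctr=9 reg=8

T2 = (2, 2)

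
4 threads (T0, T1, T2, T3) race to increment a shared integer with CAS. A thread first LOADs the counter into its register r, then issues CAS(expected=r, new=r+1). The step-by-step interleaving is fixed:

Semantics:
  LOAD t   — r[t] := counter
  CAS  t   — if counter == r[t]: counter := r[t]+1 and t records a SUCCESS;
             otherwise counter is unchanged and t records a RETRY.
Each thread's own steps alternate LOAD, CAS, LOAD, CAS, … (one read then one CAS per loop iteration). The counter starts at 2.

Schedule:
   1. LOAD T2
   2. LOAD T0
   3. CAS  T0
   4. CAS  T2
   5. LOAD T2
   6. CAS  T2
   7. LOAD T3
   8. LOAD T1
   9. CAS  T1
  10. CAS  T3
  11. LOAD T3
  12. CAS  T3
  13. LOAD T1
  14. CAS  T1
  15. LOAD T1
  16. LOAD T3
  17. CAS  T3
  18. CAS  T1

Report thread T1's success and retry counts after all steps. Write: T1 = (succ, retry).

T2 LOAD — after: cnt=2, r=2 — load
T0 LOAD — after: cnt=2, r=2 — load
T0 CAS — after: cnt=3, r=2 — ok
T2 CAS — after: cnt=3, r=2 — retry
T2 LOAD — after: cnt=3, r=3 — load
T2 CAS — after: cnt=4, r=3 — ok
T3 LOAD — after: cnt=4, r=4 — load
T1 LOAD — after: cnt=4, r=4 — load
T1 CAS — after: cnt=5, r=4 — ok
T3 CAS — after: cnt=5, r=4 — retry
T3 LOAD — after: cnt=5, r=5 — load
T3 CAS — after: cnt=6, r=5 — ok
T1 LOAD — after: cnt=6, r=6 — load
T1 CAS — after: cnt=7, r=6 — ok
T1 LOAD — after: cnt=7, r=7 — load
T3 LOAD — after: cnt=7, r=7 — load
T3 CAS — after: cnt=8, r=7 — ok
T1 CAS — after: cnt=8, r=7 — retry

T1 = (2, 1)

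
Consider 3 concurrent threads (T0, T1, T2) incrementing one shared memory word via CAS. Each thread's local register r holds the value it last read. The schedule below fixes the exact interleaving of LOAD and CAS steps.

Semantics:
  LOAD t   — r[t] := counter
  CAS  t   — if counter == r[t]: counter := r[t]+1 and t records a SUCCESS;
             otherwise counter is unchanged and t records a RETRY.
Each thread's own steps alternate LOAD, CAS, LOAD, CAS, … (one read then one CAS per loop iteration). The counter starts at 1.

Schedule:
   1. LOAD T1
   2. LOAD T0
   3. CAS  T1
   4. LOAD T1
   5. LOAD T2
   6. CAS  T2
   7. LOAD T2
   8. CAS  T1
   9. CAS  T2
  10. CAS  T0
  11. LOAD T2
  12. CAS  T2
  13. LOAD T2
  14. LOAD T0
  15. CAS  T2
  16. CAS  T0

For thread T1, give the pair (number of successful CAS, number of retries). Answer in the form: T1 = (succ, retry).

step 1: T1 LOAD ⇒ load; ctr=1 reg=1
step 2: T0 LOAD ⇒ load; ctr=1 reg=1
step 3: T1 CAS ⇒ ok; ctr=2 reg=1
step 4: T1 LOAD ⇒ load; ctr=2 reg=2
step 5: T2 LOAD ⇒ load; ctr=2 reg=2
step 6: T2 CAS ⇒ ok; ctr=3 reg=2
step 7: T2 LOAD ⇒ load; ctr=3 reg=3
step 8: T1 CAS ⇒ retry; ctr=3 reg=2
step 9: T2 CAS ⇒ ok; ctr=4 reg=3
step 10: T0 CAS ⇒ retry; ctr=4 reg=1
step 11: T2 LOAD ⇒ load; ctr=4 reg=4
step 12: T2 CAS ⇒ ok; ctr=5 reg=4
step 13: T2 LOAD ⇒ load; ctr=5 reg=5
step 14: T0 LOAD ⇒ load; ctr=5 reg=5
step 15: T2 CAS ⇒ ok; ctr=6 reg=5
step 16: T0 CAS ⇒ retry; ctr=6 reg=5

T1 = (1, 1)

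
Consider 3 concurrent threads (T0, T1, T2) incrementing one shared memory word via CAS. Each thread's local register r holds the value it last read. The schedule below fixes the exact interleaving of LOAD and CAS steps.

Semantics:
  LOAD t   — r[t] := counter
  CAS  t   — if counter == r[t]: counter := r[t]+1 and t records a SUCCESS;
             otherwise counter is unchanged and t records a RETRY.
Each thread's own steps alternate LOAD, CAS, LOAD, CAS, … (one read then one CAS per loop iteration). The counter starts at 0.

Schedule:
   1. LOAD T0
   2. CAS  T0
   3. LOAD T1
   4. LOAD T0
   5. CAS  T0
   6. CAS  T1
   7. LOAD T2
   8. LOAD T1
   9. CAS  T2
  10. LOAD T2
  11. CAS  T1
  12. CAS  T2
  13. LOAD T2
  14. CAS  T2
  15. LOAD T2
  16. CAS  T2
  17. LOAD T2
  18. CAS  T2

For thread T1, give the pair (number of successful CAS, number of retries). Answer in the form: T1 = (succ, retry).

T1 = (0, 2)

   1) LOAD T0:  M=0  r_T0=0
   2) CAS  T0:  M=1  r_T0=0 ✓
   3) LOAD T1:  M=1  r_T1=1
   4) LOAD T0:  M=1  r_T0=1
   5) CAS  T0:  M=2  r_T0=1 ✓
   6) CAS  T1:  M=2  r_T1=1 ✗
   7) LOAD T2:  M=2  r_T2=2
   8) LOAD T1:  M=2  r_T1=2
   9) CAS  T2:  M=3  r_T2=2 ✓
  10) LOAD T2:  M=3  r_T2=3
  11) CAS  T1:  M=3  r_T1=2 ✗
  12) CAS  T2:  M=4  r_T2=3 ✓
  13) LOAD T2:  M=4  r_T2=4
  14) CAS  T2:  M=5  r_T2=4 ✓
  15) LOAD T2:  M=5  r_T2=5
  16) CAS  T2:  M=6  r_T2=5 ✓
  17) LOAD T2:  M=6  r_T2=6
  18) CAS  T2:  M=7  r_T2=6 ✓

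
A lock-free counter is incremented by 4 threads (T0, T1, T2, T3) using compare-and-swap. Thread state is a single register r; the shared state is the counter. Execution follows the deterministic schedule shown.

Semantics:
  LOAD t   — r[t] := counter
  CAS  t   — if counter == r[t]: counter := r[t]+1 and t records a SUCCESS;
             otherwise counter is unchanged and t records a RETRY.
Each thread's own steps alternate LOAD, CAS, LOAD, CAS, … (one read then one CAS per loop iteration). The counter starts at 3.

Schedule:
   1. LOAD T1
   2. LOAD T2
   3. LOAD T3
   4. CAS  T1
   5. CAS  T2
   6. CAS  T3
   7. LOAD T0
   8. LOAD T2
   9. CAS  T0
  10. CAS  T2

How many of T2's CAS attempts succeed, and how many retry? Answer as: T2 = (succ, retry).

#1 T1 reads 3
#2 T2 reads 3
#3 T3 reads 3
#4 T1 CAS(3→4) writes; counter now 4
#5 T2 CAS(3→4) fails; counter now 4
#6 T3 CAS(3→4) fails; counter now 4
#7 T0 reads 4
#8 T2 reads 4
#9 T0 CAS(4→5) writes; counter now 5
#10 T2 CAS(4→5) fails; counter now 5

T2 = (0, 2)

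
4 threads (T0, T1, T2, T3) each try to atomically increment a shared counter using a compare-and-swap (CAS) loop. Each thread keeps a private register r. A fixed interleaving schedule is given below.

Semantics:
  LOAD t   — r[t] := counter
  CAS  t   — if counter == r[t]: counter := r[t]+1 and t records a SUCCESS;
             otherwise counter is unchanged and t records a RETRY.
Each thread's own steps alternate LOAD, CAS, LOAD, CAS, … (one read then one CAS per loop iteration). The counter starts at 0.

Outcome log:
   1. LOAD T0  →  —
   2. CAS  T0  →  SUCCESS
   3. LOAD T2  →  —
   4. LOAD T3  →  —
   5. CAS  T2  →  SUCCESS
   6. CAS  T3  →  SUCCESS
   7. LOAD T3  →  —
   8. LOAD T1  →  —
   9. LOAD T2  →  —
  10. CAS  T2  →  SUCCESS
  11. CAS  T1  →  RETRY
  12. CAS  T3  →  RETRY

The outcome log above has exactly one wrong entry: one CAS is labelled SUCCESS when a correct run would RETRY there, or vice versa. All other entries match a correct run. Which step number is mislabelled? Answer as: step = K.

Correct run:
1. LOAD T0 → mem=0 r[T0]=0 [LOAD]
2. CAS T0 → mem=1 r[T0]=0 [OK]
3. LOAD T2 → mem=1 r[T2]=1 [LOAD]
4. LOAD T3 → mem=1 r[T3]=1 [LOAD]
5. CAS T2 → mem=2 r[T2]=1 [OK]
6. CAS T3 → mem=2 r[T3]=1 [RETRY]
7. LOAD T3 → mem=2 r[T3]=2 [LOAD]
8. LOAD T1 → mem=2 r[T1]=2 [LOAD]
9. LOAD T2 → mem=2 r[T2]=2 [LOAD]
10. CAS T2 → mem=3 r[T2]=2 [OK]
11. CAS T1 → mem=3 r[T1]=2 [RETRY]
12. CAS T3 → mem=3 r[T3]=2 [RETRY]
Log disagrees first at step 6.

step = 6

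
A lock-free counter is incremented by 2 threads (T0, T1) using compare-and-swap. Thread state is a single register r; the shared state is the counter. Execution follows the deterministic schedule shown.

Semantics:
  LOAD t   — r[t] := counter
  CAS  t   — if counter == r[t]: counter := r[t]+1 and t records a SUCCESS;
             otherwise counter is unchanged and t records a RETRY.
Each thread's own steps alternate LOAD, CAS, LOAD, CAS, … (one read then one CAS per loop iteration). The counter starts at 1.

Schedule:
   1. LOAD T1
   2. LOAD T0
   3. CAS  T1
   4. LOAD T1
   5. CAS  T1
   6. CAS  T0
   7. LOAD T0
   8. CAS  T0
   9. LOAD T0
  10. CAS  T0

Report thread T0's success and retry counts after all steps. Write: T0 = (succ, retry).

T0 = (2, 1)

[1] T1.load  rd  (counter 1, T1.r 1)
[2] T0.load  rd  (counter 1, T0.r 1)
[3] T1.cas  hit  (counter 2, T1.r 1)
[4] T1.load  rd  (counter 2, T1.r 2)
[5] T1.cas  hit  (counter 3, T1.r 2)
[6] T0.cas  miss  (counter 3, T0.r 1)
[7] T0.load  rd  (counter 3, T0.r 3)
[8] T0.cas  hit  (counter 4, T0.r 3)
[9] T0.load  rd  (counter 4, T0.r 4)
[10] T0.cas  hit  (counter 5, T0.r 4)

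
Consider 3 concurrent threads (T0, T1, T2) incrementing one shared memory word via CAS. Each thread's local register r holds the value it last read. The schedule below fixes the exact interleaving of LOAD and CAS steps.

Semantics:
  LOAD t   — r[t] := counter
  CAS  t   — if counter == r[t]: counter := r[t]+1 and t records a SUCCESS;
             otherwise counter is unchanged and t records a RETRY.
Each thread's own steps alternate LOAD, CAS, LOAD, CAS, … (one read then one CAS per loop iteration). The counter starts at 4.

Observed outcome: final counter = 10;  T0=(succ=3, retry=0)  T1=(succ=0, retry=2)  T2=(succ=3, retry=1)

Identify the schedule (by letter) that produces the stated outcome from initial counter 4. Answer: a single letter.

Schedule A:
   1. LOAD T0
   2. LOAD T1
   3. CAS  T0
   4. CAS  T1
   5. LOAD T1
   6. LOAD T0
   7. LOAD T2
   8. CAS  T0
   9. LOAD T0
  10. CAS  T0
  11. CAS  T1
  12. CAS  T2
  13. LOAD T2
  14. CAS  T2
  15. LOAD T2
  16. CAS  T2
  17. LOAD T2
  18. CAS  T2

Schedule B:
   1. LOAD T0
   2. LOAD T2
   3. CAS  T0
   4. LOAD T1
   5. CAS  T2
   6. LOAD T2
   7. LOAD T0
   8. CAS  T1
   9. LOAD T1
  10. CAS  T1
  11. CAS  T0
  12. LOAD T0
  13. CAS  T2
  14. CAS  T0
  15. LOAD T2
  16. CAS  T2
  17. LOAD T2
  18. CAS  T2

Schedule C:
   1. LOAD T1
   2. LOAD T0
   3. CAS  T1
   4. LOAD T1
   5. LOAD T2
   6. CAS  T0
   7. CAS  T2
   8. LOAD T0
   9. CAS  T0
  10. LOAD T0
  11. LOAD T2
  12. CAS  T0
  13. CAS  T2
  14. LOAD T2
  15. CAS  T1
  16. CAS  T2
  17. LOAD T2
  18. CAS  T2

Simulating candidate A:
   1) LOAD T0:  M=4  r_T0=4
   2) LOAD T1:  M=4  r_T1=4
   3) CAS  T0:  M=5  r_T0=4 ✓
   4) CAS  T1:  M=5  r_T1=4 ✗
   5) LOAD T1:  M=5  r_T1=5
   6) LOAD T0:  M=5  r_T0=5
   7) LOAD T2:  M=5  r_T2=5
   8) CAS  T0:  M=6  r_T0=5 ✓
   9) LOAD T0:  M=6  r_T0=6
  10) CAS  T0:  M=7  r_T0=6 ✓
  11) CAS  T1:  M=7  r_T1=5 ✗
  12) CAS  T2:  M=7  r_T2=5 ✗
  13) LOAD T2:  M=7  r_T2=7
  14) CAS  T2:  M=8  r_T2=7 ✓
  15) LOAD T2:  M=8  r_T2=8
  16) CAS  T2:  M=9  r_T2=8 ✓
  17) LOAD T2:  M=9  r_T2=9
  18) CAS  T2:  M=10  r_T2=9 ✓

A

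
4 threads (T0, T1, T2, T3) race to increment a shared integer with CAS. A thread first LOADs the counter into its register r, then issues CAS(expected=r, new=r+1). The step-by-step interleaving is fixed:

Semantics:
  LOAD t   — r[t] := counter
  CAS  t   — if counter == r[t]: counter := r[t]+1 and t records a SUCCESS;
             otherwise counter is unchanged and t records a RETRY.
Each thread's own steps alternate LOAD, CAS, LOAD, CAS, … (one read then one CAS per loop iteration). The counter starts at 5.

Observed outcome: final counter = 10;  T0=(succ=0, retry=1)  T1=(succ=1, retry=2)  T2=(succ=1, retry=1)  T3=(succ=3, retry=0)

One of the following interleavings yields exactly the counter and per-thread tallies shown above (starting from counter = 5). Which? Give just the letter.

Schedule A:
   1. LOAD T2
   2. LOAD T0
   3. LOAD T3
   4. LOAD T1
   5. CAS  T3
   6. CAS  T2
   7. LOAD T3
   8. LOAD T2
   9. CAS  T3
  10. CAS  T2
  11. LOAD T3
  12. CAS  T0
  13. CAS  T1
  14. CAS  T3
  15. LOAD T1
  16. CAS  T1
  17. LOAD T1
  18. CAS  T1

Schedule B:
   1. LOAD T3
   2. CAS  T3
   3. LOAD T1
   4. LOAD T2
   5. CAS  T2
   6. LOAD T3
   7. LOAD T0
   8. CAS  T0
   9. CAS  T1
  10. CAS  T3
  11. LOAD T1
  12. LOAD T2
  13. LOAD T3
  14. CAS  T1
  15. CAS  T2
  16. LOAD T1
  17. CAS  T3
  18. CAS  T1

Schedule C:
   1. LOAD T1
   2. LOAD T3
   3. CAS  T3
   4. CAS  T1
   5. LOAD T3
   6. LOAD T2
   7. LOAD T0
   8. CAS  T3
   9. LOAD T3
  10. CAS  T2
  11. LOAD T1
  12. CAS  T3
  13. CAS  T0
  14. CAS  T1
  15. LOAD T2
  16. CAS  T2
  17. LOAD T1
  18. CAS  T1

C

Tracing schedule C:
#1 T1 reads 5
#2 T3 reads 5
#3 T3 CAS(5→6) writes; counter now 6
#4 T1 CAS(5→6) fails; counter now 6
#5 T3 reads 6
#6 T2 reads 6
#7 T0 reads 6
#8 T3 CAS(6→7) writes; counter now 7
#9 T3 reads 7
#10 T2 CAS(6→7) fails; counter now 7
#11 T1 reads 7
#12 T3 CAS(7→8) writes; counter now 8
#13 T0 CAS(6→7) fails; counter now 8
#14 T1 CAS(7→8) fails; counter now 8
#15 T2 reads 8
#16 T2 CAS(8→9) writes; counter now 9
#17 T1 reads 9
#18 T1 CAS(9→10) writes; counter now 10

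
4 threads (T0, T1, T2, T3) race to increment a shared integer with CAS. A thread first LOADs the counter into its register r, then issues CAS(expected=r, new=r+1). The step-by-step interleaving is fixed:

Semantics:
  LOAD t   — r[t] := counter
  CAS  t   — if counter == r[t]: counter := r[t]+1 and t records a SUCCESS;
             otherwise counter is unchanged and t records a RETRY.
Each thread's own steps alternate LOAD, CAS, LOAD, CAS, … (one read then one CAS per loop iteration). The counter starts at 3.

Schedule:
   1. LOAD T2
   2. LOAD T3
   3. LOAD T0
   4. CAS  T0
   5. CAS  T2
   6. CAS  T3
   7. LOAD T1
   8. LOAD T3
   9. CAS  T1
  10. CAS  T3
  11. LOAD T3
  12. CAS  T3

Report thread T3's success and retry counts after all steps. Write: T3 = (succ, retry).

1. LOAD T2 → mem=3 r[T2]=3 [LOAD]
2. LOAD T3 → mem=3 r[T3]=3 [LOAD]
3. LOAD T0 → mem=3 r[T0]=3 [LOAD]
4. CAS T0 → mem=4 r[T0]=3 [OK]
5. CAS T2 → mem=4 r[T2]=3 [RETRY]
6. CAS T3 → mem=4 r[T3]=3 [RETRY]
7. LOAD T1 → mem=4 r[T1]=4 [LOAD]
8. LOAD T3 → mem=4 r[T3]=4 [LOAD]
9. CAS T1 → mem=5 r[T1]=4 [OK]
10. CAS T3 → mem=5 r[T3]=4 [RETRY]
11. LOAD T3 → mem=5 r[T3]=5 [LOAD]
12. CAS T3 → mem=6 r[T3]=5 [OK]

T3 = (1, 2)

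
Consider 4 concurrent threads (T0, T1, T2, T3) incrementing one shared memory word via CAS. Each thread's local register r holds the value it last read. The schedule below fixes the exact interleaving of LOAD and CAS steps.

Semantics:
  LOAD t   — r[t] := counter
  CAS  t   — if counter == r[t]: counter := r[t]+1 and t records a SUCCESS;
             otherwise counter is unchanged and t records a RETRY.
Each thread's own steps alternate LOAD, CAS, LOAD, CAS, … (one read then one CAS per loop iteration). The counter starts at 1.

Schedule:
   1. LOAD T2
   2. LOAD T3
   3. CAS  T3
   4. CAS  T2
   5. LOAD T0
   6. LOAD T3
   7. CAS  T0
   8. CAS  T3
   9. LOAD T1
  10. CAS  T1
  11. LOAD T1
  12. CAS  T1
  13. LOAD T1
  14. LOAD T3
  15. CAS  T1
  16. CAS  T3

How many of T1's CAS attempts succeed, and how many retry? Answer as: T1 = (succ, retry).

T2 LOAD — after: cnt=1, r=1 — load
T3 LOAD — after: cnt=1, r=1 — load
T3 CAS — after: cnt=2, r=1 — ok
T2 CAS — after: cnt=2, r=1 — retry
T0 LOAD — after: cnt=2, r=2 — load
T3 LOAD — after: cnt=2, r=2 — load
T0 CAS — after: cnt=3, r=2 — ok
T3 CAS — after: cnt=3, r=2 — retry
T1 LOAD — after: cnt=3, r=3 — load
T1 CAS — after: cnt=4, r=3 — ok
T1 LOAD — after: cnt=4, r=4 — load
T1 CAS — after: cnt=5, r=4 — ok
T1 LOAD — after: cnt=5, r=5 — load
T3 LOAD — after: cnt=5, r=5 — load
T1 CAS — after: cnt=6, r=5 — ok
T3 CAS — after: cnt=6, r=5 — retry

T1 = (3, 0)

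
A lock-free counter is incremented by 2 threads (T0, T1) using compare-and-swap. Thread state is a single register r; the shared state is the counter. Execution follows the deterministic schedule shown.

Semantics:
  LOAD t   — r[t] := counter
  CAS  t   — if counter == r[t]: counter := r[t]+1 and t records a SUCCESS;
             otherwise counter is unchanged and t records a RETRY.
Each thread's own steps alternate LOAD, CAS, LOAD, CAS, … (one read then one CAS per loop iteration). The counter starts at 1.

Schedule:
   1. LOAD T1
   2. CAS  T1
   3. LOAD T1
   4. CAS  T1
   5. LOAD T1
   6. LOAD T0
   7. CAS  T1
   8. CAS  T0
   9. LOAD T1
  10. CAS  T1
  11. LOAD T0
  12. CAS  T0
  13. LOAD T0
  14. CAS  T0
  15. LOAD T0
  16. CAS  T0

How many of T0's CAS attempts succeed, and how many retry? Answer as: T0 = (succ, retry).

#1 T1 reads 1
#2 T1 CAS(1→2) writes; counter now 2
#3 T1 reads 2
#4 T1 CAS(2→3) writes; counter now 3
#5 T1 reads 3
#6 T0 reads 3
#7 T1 CAS(3→4) writes; counter now 4
#8 T0 CAS(3→4) fails; counter now 4
#9 T1 reads 4
#10 T1 CAS(4→5) writes; counter now 5
#11 T0 reads 5
#12 T0 CAS(5→6) writes; counter now 6
#13 T0 reads 6
#14 T0 CAS(6→7) writes; counter now 7
#15 T0 reads 7
#16 T0 CAS(7→8) writes; counter now 8

T0 = (3, 1)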